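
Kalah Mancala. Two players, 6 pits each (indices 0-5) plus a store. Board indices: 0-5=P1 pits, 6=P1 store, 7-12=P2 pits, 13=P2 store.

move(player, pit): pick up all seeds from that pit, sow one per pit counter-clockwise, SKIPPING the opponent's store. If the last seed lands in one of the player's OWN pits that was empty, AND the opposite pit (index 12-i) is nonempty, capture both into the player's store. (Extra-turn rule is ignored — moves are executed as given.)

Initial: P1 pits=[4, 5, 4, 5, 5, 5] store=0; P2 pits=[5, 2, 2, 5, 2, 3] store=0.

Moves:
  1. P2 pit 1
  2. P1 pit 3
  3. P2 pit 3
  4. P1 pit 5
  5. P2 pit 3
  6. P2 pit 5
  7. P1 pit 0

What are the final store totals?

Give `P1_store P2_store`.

Move 1: P2 pit1 -> P1=[4,5,4,5,5,5](0) P2=[5,0,3,6,2,3](0)
Move 2: P1 pit3 -> P1=[4,5,4,0,6,6](1) P2=[6,1,3,6,2,3](0)
Move 3: P2 pit3 -> P1=[5,6,5,0,6,6](1) P2=[6,1,3,0,3,4](1)
Move 4: P1 pit5 -> P1=[5,6,5,0,6,0](2) P2=[7,2,4,1,4,4](1)
Move 5: P2 pit3 -> P1=[5,6,5,0,6,0](2) P2=[7,2,4,0,5,4](1)
Move 6: P2 pit5 -> P1=[6,7,6,0,6,0](2) P2=[7,2,4,0,5,0](2)
Move 7: P1 pit0 -> P1=[0,8,7,1,7,1](3) P2=[7,2,4,0,5,0](2)

Answer: 3 2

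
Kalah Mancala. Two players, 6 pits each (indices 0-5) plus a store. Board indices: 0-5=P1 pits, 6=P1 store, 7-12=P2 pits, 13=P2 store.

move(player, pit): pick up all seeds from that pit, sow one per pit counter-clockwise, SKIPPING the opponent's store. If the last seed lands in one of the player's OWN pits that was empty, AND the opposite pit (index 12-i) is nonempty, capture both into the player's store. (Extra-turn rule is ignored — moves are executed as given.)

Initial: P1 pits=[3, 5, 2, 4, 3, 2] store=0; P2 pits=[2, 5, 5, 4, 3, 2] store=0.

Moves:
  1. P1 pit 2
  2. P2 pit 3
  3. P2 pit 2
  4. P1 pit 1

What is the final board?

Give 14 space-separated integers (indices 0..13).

Answer: 5 0 1 6 5 3 1 2 5 0 1 5 4 2

Derivation:
Move 1: P1 pit2 -> P1=[3,5,0,5,4,2](0) P2=[2,5,5,4,3,2](0)
Move 2: P2 pit3 -> P1=[4,5,0,5,4,2](0) P2=[2,5,5,0,4,3](1)
Move 3: P2 pit2 -> P1=[5,5,0,5,4,2](0) P2=[2,5,0,1,5,4](2)
Move 4: P1 pit1 -> P1=[5,0,1,6,5,3](1) P2=[2,5,0,1,5,4](2)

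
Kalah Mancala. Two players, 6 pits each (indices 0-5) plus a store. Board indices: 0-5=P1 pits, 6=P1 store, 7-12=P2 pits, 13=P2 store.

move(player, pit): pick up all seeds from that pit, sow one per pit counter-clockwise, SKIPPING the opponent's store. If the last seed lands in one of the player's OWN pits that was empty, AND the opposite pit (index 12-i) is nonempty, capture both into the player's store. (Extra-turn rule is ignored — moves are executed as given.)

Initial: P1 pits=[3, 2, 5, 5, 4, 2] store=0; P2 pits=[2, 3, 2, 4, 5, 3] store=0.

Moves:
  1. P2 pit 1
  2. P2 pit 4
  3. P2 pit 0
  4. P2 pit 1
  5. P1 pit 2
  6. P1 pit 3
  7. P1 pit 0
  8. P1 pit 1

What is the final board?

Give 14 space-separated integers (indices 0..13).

Answer: 0 0 2 2 8 5 2 2 2 6 6 0 4 1

Derivation:
Move 1: P2 pit1 -> P1=[3,2,5,5,4,2](0) P2=[2,0,3,5,6,3](0)
Move 2: P2 pit4 -> P1=[4,3,6,6,4,2](0) P2=[2,0,3,5,0,4](1)
Move 3: P2 pit0 -> P1=[4,3,6,6,4,2](0) P2=[0,1,4,5,0,4](1)
Move 4: P2 pit1 -> P1=[4,3,6,6,4,2](0) P2=[0,0,5,5,0,4](1)
Move 5: P1 pit2 -> P1=[4,3,0,7,5,3](1) P2=[1,1,5,5,0,4](1)
Move 6: P1 pit3 -> P1=[4,3,0,0,6,4](2) P2=[2,2,6,6,0,4](1)
Move 7: P1 pit0 -> P1=[0,4,1,1,7,4](2) P2=[2,2,6,6,0,4](1)
Move 8: P1 pit1 -> P1=[0,0,2,2,8,5](2) P2=[2,2,6,6,0,4](1)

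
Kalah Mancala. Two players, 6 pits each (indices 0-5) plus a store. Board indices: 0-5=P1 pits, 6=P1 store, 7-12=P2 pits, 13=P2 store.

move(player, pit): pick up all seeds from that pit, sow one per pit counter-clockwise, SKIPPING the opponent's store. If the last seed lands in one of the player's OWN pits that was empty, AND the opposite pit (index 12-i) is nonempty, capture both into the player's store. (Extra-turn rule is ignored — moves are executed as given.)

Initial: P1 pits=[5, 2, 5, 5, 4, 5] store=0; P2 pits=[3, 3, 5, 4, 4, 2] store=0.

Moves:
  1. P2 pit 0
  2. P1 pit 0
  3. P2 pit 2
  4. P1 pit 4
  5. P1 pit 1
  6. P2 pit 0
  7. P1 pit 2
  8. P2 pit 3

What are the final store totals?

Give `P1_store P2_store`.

Move 1: P2 pit0 -> P1=[5,2,5,5,4,5](0) P2=[0,4,6,5,4,2](0)
Move 2: P1 pit0 -> P1=[0,3,6,6,5,6](0) P2=[0,4,6,5,4,2](0)
Move 3: P2 pit2 -> P1=[1,4,6,6,5,6](0) P2=[0,4,0,6,5,3](1)
Move 4: P1 pit4 -> P1=[1,4,6,6,0,7](1) P2=[1,5,1,6,5,3](1)
Move 5: P1 pit1 -> P1=[1,0,7,7,1,8](1) P2=[1,5,1,6,5,3](1)
Move 6: P2 pit0 -> P1=[1,0,7,7,1,8](1) P2=[0,6,1,6,5,3](1)
Move 7: P1 pit2 -> P1=[1,0,0,8,2,9](2) P2=[1,7,2,6,5,3](1)
Move 8: P2 pit3 -> P1=[2,1,1,8,2,9](2) P2=[1,7,2,0,6,4](2)

Answer: 2 2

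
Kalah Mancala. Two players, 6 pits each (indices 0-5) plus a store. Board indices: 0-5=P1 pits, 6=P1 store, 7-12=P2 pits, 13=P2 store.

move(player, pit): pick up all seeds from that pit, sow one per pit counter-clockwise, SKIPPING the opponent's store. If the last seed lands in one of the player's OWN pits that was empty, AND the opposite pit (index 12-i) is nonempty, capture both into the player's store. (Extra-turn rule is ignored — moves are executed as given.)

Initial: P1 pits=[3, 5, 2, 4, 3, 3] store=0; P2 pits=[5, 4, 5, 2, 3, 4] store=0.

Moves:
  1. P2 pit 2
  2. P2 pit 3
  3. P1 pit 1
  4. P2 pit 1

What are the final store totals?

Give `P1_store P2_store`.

Move 1: P2 pit2 -> P1=[4,5,2,4,3,3](0) P2=[5,4,0,3,4,5](1)
Move 2: P2 pit3 -> P1=[4,5,2,4,3,3](0) P2=[5,4,0,0,5,6](2)
Move 3: P1 pit1 -> P1=[4,0,3,5,4,4](1) P2=[5,4,0,0,5,6](2)
Move 4: P2 pit1 -> P1=[4,0,3,5,4,4](1) P2=[5,0,1,1,6,7](2)

Answer: 1 2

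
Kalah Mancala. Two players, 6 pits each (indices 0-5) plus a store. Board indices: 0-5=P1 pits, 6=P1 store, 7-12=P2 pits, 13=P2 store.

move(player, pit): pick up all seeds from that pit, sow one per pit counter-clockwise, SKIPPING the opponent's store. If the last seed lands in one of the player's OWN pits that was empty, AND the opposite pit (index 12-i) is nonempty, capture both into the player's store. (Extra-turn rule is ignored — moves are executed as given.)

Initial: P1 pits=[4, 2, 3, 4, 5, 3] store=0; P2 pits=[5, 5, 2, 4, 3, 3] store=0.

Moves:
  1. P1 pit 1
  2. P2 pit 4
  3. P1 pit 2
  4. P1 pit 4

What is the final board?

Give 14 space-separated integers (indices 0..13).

Answer: 5 0 0 6 0 5 2 6 6 3 5 0 4 1

Derivation:
Move 1: P1 pit1 -> P1=[4,0,4,5,5,3](0) P2=[5,5,2,4,3,3](0)
Move 2: P2 pit4 -> P1=[5,0,4,5,5,3](0) P2=[5,5,2,4,0,4](1)
Move 3: P1 pit2 -> P1=[5,0,0,6,6,4](1) P2=[5,5,2,4,0,4](1)
Move 4: P1 pit4 -> P1=[5,0,0,6,0,5](2) P2=[6,6,3,5,0,4](1)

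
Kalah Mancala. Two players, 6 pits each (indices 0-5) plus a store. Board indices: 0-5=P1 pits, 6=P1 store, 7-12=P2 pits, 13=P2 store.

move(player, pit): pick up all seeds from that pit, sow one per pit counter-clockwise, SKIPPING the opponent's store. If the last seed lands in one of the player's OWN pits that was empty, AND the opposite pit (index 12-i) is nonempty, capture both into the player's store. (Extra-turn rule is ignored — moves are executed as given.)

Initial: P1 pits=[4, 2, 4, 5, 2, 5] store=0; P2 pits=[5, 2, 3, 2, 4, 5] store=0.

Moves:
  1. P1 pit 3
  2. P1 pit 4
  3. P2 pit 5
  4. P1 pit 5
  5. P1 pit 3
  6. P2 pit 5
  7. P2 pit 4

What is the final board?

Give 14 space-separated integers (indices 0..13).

Answer: 6 4 6 0 0 0 8 8 0 4 3 0 1 3

Derivation:
Move 1: P1 pit3 -> P1=[4,2,4,0,3,6](1) P2=[6,3,3,2,4,5](0)
Move 2: P1 pit4 -> P1=[4,2,4,0,0,7](2) P2=[7,3,3,2,4,5](0)
Move 3: P2 pit5 -> P1=[5,3,5,1,0,7](2) P2=[7,3,3,2,4,0](1)
Move 4: P1 pit5 -> P1=[5,3,5,1,0,0](3) P2=[8,4,4,3,5,1](1)
Move 5: P1 pit3 -> P1=[5,3,5,0,0,0](8) P2=[8,0,4,3,5,1](1)
Move 6: P2 pit5 -> P1=[5,3,5,0,0,0](8) P2=[8,0,4,3,5,0](2)
Move 7: P2 pit4 -> P1=[6,4,6,0,0,0](8) P2=[8,0,4,3,0,1](3)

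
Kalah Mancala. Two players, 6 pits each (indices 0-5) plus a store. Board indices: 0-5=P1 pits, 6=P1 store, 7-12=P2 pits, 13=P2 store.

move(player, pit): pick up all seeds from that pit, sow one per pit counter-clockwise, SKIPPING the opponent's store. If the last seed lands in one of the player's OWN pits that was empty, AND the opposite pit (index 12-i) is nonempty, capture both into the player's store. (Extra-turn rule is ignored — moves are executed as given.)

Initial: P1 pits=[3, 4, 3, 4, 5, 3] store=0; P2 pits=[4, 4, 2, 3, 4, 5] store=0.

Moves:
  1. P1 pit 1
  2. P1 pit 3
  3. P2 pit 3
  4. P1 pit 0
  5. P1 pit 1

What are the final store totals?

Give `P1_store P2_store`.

Answer: 4 1

Derivation:
Move 1: P1 pit1 -> P1=[3,0,4,5,6,4](0) P2=[4,4,2,3,4,5](0)
Move 2: P1 pit3 -> P1=[3,0,4,0,7,5](1) P2=[5,5,2,3,4,5](0)
Move 3: P2 pit3 -> P1=[3,0,4,0,7,5](1) P2=[5,5,2,0,5,6](1)
Move 4: P1 pit0 -> P1=[0,1,5,0,7,5](4) P2=[5,5,0,0,5,6](1)
Move 5: P1 pit1 -> P1=[0,0,6,0,7,5](4) P2=[5,5,0,0,5,6](1)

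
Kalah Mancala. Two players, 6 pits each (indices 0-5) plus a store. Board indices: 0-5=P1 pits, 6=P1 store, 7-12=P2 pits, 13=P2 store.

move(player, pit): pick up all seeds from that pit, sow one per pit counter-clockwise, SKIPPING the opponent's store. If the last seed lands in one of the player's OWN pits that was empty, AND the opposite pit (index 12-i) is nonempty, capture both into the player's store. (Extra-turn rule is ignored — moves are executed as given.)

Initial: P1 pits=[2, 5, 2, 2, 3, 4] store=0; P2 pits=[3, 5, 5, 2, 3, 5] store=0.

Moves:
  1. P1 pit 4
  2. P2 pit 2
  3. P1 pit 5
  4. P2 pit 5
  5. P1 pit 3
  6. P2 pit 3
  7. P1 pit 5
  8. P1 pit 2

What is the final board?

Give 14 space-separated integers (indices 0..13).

Answer: 5 6 0 1 3 0 10 0 6 1 0 5 1 3

Derivation:
Move 1: P1 pit4 -> P1=[2,5,2,2,0,5](1) P2=[4,5,5,2,3,5](0)
Move 2: P2 pit2 -> P1=[3,5,2,2,0,5](1) P2=[4,5,0,3,4,6](1)
Move 3: P1 pit5 -> P1=[3,5,2,2,0,0](2) P2=[5,6,1,4,4,6](1)
Move 4: P2 pit5 -> P1=[4,6,3,3,1,0](2) P2=[5,6,1,4,4,0](2)
Move 5: P1 pit3 -> P1=[4,6,3,0,2,1](3) P2=[5,6,1,4,4,0](2)
Move 6: P2 pit3 -> P1=[5,6,3,0,2,1](3) P2=[5,6,1,0,5,1](3)
Move 7: P1 pit5 -> P1=[5,6,3,0,2,0](4) P2=[5,6,1,0,5,1](3)
Move 8: P1 pit2 -> P1=[5,6,0,1,3,0](10) P2=[0,6,1,0,5,1](3)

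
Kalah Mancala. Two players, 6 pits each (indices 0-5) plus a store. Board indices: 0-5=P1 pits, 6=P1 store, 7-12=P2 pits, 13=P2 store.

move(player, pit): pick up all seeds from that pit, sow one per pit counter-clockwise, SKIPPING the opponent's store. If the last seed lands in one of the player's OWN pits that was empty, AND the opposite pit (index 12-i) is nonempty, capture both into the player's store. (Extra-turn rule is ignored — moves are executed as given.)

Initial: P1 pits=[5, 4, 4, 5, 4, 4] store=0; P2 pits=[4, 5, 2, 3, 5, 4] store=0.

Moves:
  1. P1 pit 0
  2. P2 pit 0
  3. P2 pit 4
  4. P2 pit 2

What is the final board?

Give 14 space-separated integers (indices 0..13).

Answer: 1 6 6 7 5 5 0 0 6 0 5 1 6 1

Derivation:
Move 1: P1 pit0 -> P1=[0,5,5,6,5,5](0) P2=[4,5,2,3,5,4](0)
Move 2: P2 pit0 -> P1=[0,5,5,6,5,5](0) P2=[0,6,3,4,6,4](0)
Move 3: P2 pit4 -> P1=[1,6,6,7,5,5](0) P2=[0,6,3,4,0,5](1)
Move 4: P2 pit2 -> P1=[1,6,6,7,5,5](0) P2=[0,6,0,5,1,6](1)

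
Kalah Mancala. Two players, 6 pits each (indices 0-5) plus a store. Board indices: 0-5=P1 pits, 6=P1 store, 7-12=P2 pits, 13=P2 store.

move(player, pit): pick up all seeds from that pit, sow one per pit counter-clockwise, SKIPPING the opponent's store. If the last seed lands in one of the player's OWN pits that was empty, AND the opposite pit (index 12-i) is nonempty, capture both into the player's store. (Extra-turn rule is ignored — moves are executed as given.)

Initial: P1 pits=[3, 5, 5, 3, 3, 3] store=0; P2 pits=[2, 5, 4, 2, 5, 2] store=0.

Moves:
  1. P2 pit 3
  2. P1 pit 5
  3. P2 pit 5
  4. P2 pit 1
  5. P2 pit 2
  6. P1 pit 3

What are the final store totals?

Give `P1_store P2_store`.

Answer: 2 3

Derivation:
Move 1: P2 pit3 -> P1=[3,5,5,3,3,3](0) P2=[2,5,4,0,6,3](0)
Move 2: P1 pit5 -> P1=[3,5,5,3,3,0](1) P2=[3,6,4,0,6,3](0)
Move 3: P2 pit5 -> P1=[4,6,5,3,3,0](1) P2=[3,6,4,0,6,0](1)
Move 4: P2 pit1 -> P1=[5,6,5,3,3,0](1) P2=[3,0,5,1,7,1](2)
Move 5: P2 pit2 -> P1=[6,6,5,3,3,0](1) P2=[3,0,0,2,8,2](3)
Move 6: P1 pit3 -> P1=[6,6,5,0,4,1](2) P2=[3,0,0,2,8,2](3)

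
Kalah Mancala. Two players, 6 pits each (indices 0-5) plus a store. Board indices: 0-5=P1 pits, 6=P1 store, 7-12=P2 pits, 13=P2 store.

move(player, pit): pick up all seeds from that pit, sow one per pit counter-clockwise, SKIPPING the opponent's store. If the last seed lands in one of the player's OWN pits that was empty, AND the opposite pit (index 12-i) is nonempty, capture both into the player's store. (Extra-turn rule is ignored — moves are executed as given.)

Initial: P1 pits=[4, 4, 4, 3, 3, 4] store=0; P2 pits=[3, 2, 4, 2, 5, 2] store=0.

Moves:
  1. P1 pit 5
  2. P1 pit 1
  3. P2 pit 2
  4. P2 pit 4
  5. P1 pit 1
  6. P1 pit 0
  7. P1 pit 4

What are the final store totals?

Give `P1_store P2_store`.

Move 1: P1 pit5 -> P1=[4,4,4,3,3,0](1) P2=[4,3,5,2,5,2](0)
Move 2: P1 pit1 -> P1=[4,0,5,4,4,0](6) P2=[0,3,5,2,5,2](0)
Move 3: P2 pit2 -> P1=[5,0,5,4,4,0](6) P2=[0,3,0,3,6,3](1)
Move 4: P2 pit4 -> P1=[6,1,6,5,4,0](6) P2=[0,3,0,3,0,4](2)
Move 5: P1 pit1 -> P1=[6,0,7,5,4,0](6) P2=[0,3,0,3,0,4](2)
Move 6: P1 pit0 -> P1=[0,1,8,6,5,1](7) P2=[0,3,0,3,0,4](2)
Move 7: P1 pit4 -> P1=[0,1,8,6,0,2](8) P2=[1,4,1,3,0,4](2)

Answer: 8 2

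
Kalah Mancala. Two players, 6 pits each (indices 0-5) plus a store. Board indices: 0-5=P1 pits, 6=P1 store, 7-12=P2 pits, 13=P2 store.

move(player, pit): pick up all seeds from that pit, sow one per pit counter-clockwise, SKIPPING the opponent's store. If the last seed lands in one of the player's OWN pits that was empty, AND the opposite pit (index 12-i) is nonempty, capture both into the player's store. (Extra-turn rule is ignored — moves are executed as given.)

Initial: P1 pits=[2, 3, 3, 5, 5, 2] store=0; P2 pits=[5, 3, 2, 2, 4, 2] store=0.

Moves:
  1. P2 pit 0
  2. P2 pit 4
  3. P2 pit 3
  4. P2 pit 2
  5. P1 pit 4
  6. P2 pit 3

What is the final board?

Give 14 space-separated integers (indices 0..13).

Move 1: P2 pit0 -> P1=[2,3,3,5,5,2](0) P2=[0,4,3,3,5,3](0)
Move 2: P2 pit4 -> P1=[3,4,4,5,5,2](0) P2=[0,4,3,3,0,4](1)
Move 3: P2 pit3 -> P1=[3,4,4,5,5,2](0) P2=[0,4,3,0,1,5](2)
Move 4: P2 pit2 -> P1=[3,4,4,5,5,2](0) P2=[0,4,0,1,2,6](2)
Move 5: P1 pit4 -> P1=[3,4,4,5,0,3](1) P2=[1,5,1,1,2,6](2)
Move 6: P2 pit3 -> P1=[3,4,4,5,0,3](1) P2=[1,5,1,0,3,6](2)

Answer: 3 4 4 5 0 3 1 1 5 1 0 3 6 2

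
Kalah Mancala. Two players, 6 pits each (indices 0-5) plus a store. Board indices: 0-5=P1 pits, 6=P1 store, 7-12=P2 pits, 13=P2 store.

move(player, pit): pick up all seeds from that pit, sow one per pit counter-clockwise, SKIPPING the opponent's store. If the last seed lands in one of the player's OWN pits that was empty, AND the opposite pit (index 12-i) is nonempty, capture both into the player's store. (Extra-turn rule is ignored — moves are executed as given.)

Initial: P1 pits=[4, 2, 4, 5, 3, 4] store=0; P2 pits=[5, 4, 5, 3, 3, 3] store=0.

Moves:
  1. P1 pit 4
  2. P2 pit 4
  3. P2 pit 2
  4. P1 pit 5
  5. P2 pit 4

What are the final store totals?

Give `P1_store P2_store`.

Answer: 2 2

Derivation:
Move 1: P1 pit4 -> P1=[4,2,4,5,0,5](1) P2=[6,4,5,3,3,3](0)
Move 2: P2 pit4 -> P1=[5,2,4,5,0,5](1) P2=[6,4,5,3,0,4](1)
Move 3: P2 pit2 -> P1=[6,2,4,5,0,5](1) P2=[6,4,0,4,1,5](2)
Move 4: P1 pit5 -> P1=[6,2,4,5,0,0](2) P2=[7,5,1,5,1,5](2)
Move 5: P2 pit4 -> P1=[6,2,4,5,0,0](2) P2=[7,5,1,5,0,6](2)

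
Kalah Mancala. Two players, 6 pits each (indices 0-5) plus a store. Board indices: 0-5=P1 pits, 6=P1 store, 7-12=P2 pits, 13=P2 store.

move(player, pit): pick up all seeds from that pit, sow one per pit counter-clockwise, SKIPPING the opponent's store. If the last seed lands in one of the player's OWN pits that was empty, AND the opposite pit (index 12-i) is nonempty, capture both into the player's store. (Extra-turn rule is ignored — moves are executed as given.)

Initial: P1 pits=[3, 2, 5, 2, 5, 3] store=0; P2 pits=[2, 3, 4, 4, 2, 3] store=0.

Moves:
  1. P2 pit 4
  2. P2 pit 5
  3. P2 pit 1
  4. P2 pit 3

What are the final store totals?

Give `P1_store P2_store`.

Move 1: P2 pit4 -> P1=[3,2,5,2,5,3](0) P2=[2,3,4,4,0,4](1)
Move 2: P2 pit5 -> P1=[4,3,6,2,5,3](0) P2=[2,3,4,4,0,0](2)
Move 3: P2 pit1 -> P1=[4,0,6,2,5,3](0) P2=[2,0,5,5,0,0](6)
Move 4: P2 pit3 -> P1=[5,1,6,2,5,3](0) P2=[2,0,5,0,1,1](7)

Answer: 0 7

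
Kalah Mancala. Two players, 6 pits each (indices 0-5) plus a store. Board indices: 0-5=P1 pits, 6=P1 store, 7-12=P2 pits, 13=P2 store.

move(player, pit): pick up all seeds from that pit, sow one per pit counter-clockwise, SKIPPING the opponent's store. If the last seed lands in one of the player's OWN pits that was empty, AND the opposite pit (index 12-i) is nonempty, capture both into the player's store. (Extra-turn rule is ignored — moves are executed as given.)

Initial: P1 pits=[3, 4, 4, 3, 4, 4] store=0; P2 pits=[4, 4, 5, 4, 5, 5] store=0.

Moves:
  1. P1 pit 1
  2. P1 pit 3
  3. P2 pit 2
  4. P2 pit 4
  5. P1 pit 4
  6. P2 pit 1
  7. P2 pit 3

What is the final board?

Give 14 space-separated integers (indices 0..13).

Move 1: P1 pit1 -> P1=[3,0,5,4,5,5](0) P2=[4,4,5,4,5,5](0)
Move 2: P1 pit3 -> P1=[3,0,5,0,6,6](1) P2=[5,4,5,4,5,5](0)
Move 3: P2 pit2 -> P1=[4,0,5,0,6,6](1) P2=[5,4,0,5,6,6](1)
Move 4: P2 pit4 -> P1=[5,1,6,1,6,6](1) P2=[5,4,0,5,0,7](2)
Move 5: P1 pit4 -> P1=[5,1,6,1,0,7](2) P2=[6,5,1,6,0,7](2)
Move 6: P2 pit1 -> P1=[5,1,6,1,0,7](2) P2=[6,0,2,7,1,8](3)
Move 7: P2 pit3 -> P1=[6,2,7,2,0,7](2) P2=[6,0,2,0,2,9](4)

Answer: 6 2 7 2 0 7 2 6 0 2 0 2 9 4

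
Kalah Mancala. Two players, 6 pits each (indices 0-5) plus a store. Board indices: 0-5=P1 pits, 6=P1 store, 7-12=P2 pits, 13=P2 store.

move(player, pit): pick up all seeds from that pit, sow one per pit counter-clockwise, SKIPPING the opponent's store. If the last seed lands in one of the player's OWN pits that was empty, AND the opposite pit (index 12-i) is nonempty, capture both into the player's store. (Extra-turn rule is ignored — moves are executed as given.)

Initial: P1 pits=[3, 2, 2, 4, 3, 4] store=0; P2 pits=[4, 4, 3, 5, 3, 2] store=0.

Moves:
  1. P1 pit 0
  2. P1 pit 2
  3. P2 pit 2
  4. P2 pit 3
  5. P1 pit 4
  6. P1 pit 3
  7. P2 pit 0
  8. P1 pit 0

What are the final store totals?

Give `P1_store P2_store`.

Answer: 2 2

Derivation:
Move 1: P1 pit0 -> P1=[0,3,3,5,3,4](0) P2=[4,4,3,5,3,2](0)
Move 2: P1 pit2 -> P1=[0,3,0,6,4,5](0) P2=[4,4,3,5,3,2](0)
Move 3: P2 pit2 -> P1=[0,3,0,6,4,5](0) P2=[4,4,0,6,4,3](0)
Move 4: P2 pit3 -> P1=[1,4,1,6,4,5](0) P2=[4,4,0,0,5,4](1)
Move 5: P1 pit4 -> P1=[1,4,1,6,0,6](1) P2=[5,5,0,0,5,4](1)
Move 6: P1 pit3 -> P1=[1,4,1,0,1,7](2) P2=[6,6,1,0,5,4](1)
Move 7: P2 pit0 -> P1=[1,4,1,0,1,7](2) P2=[0,7,2,1,6,5](2)
Move 8: P1 pit0 -> P1=[0,5,1,0,1,7](2) P2=[0,7,2,1,6,5](2)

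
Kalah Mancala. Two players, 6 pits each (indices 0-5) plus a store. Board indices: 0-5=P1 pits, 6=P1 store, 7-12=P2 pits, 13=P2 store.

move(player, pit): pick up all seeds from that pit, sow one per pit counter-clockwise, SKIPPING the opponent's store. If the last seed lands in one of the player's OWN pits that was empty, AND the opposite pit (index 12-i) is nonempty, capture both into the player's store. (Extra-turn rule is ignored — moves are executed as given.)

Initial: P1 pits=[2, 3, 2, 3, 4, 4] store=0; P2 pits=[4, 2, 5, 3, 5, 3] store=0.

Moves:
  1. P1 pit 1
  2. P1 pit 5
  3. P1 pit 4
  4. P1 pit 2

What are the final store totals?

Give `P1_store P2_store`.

Answer: 2 0

Derivation:
Move 1: P1 pit1 -> P1=[2,0,3,4,5,4](0) P2=[4,2,5,3,5,3](0)
Move 2: P1 pit5 -> P1=[2,0,3,4,5,0](1) P2=[5,3,6,3,5,3](0)
Move 3: P1 pit4 -> P1=[2,0,3,4,0,1](2) P2=[6,4,7,3,5,3](0)
Move 4: P1 pit2 -> P1=[2,0,0,5,1,2](2) P2=[6,4,7,3,5,3](0)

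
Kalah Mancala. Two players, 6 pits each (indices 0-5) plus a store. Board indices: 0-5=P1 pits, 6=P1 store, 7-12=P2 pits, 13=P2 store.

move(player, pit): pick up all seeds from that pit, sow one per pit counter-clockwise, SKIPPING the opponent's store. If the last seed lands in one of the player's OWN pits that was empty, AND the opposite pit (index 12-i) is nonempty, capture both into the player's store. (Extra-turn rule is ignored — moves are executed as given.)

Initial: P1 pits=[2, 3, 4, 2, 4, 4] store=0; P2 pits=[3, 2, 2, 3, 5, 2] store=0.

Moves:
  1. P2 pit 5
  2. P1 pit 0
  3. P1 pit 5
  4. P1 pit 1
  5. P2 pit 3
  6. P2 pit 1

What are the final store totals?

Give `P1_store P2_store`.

Move 1: P2 pit5 -> P1=[3,3,4,2,4,4](0) P2=[3,2,2,3,5,0](1)
Move 2: P1 pit0 -> P1=[0,4,5,3,4,4](0) P2=[3,2,2,3,5,0](1)
Move 3: P1 pit5 -> P1=[0,4,5,3,4,0](1) P2=[4,3,3,3,5,0](1)
Move 4: P1 pit1 -> P1=[0,0,6,4,5,0](6) P2=[0,3,3,3,5,0](1)
Move 5: P2 pit3 -> P1=[0,0,6,4,5,0](6) P2=[0,3,3,0,6,1](2)
Move 6: P2 pit1 -> P1=[0,0,6,4,5,0](6) P2=[0,0,4,1,7,1](2)

Answer: 6 2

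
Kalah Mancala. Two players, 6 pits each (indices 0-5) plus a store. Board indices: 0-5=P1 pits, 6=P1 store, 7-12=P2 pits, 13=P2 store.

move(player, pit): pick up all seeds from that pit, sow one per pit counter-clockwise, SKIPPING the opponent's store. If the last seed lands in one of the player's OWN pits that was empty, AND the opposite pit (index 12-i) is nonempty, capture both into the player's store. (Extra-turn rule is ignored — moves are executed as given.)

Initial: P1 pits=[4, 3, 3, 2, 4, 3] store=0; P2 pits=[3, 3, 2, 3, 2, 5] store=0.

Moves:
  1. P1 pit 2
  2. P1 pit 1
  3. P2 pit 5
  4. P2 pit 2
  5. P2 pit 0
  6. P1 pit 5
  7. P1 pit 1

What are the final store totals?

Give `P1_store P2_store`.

Answer: 1 1

Derivation:
Move 1: P1 pit2 -> P1=[4,3,0,3,5,4](0) P2=[3,3,2,3,2,5](0)
Move 2: P1 pit1 -> P1=[4,0,1,4,6,4](0) P2=[3,3,2,3,2,5](0)
Move 3: P2 pit5 -> P1=[5,1,2,5,6,4](0) P2=[3,3,2,3,2,0](1)
Move 4: P2 pit2 -> P1=[5,1,2,5,6,4](0) P2=[3,3,0,4,3,0](1)
Move 5: P2 pit0 -> P1=[5,1,2,5,6,4](0) P2=[0,4,1,5,3,0](1)
Move 6: P1 pit5 -> P1=[5,1,2,5,6,0](1) P2=[1,5,2,5,3,0](1)
Move 7: P1 pit1 -> P1=[5,0,3,5,6,0](1) P2=[1,5,2,5,3,0](1)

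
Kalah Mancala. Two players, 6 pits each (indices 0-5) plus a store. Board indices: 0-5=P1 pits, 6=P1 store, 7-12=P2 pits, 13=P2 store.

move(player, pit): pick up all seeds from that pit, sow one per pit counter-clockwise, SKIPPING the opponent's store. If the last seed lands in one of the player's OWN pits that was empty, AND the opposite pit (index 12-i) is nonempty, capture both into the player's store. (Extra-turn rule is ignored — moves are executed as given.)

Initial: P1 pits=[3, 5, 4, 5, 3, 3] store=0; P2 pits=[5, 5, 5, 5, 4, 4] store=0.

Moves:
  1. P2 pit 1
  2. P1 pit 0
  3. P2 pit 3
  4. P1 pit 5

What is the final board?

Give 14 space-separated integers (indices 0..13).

Move 1: P2 pit1 -> P1=[3,5,4,5,3,3](0) P2=[5,0,6,6,5,5](1)
Move 2: P1 pit0 -> P1=[0,6,5,6,3,3](0) P2=[5,0,6,6,5,5](1)
Move 3: P2 pit3 -> P1=[1,7,6,6,3,3](0) P2=[5,0,6,0,6,6](2)
Move 4: P1 pit5 -> P1=[1,7,6,6,3,0](1) P2=[6,1,6,0,6,6](2)

Answer: 1 7 6 6 3 0 1 6 1 6 0 6 6 2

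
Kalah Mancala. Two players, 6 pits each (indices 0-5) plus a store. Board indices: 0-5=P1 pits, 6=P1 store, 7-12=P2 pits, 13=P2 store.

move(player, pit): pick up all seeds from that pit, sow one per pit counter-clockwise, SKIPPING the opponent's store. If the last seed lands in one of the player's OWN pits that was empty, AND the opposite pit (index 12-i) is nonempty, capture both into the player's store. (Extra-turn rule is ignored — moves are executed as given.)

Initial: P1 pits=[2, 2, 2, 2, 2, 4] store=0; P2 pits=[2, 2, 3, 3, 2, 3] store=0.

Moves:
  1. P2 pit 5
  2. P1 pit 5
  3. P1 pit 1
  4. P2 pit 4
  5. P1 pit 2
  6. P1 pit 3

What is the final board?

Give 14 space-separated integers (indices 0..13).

Answer: 3 0 0 0 5 1 6 1 3 4 3 0 1 2

Derivation:
Move 1: P2 pit5 -> P1=[3,3,2,2,2,4](0) P2=[2,2,3,3,2,0](1)
Move 2: P1 pit5 -> P1=[3,3,2,2,2,0](1) P2=[3,3,4,3,2,0](1)
Move 3: P1 pit1 -> P1=[3,0,3,3,3,0](1) P2=[3,3,4,3,2,0](1)
Move 4: P2 pit4 -> P1=[3,0,3,3,3,0](1) P2=[3,3,4,3,0,1](2)
Move 5: P1 pit2 -> P1=[3,0,0,4,4,0](5) P2=[0,3,4,3,0,1](2)
Move 6: P1 pit3 -> P1=[3,0,0,0,5,1](6) P2=[1,3,4,3,0,1](2)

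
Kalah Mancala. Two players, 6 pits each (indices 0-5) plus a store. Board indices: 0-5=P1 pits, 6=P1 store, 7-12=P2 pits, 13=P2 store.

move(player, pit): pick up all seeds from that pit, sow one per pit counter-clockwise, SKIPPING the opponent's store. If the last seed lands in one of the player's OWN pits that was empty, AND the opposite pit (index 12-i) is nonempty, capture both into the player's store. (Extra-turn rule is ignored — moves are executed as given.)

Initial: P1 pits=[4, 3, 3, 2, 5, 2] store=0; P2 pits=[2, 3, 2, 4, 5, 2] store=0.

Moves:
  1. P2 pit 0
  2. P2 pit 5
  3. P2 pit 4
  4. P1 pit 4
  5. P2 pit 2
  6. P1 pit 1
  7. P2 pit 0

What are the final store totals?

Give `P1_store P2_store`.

Answer: 1 3

Derivation:
Move 1: P2 pit0 -> P1=[4,3,3,2,5,2](0) P2=[0,4,3,4,5,2](0)
Move 2: P2 pit5 -> P1=[5,3,3,2,5,2](0) P2=[0,4,3,4,5,0](1)
Move 3: P2 pit4 -> P1=[6,4,4,2,5,2](0) P2=[0,4,3,4,0,1](2)
Move 4: P1 pit4 -> P1=[6,4,4,2,0,3](1) P2=[1,5,4,4,0,1](2)
Move 5: P2 pit2 -> P1=[6,4,4,2,0,3](1) P2=[1,5,0,5,1,2](3)
Move 6: P1 pit1 -> P1=[6,0,5,3,1,4](1) P2=[1,5,0,5,1,2](3)
Move 7: P2 pit0 -> P1=[6,0,5,3,1,4](1) P2=[0,6,0,5,1,2](3)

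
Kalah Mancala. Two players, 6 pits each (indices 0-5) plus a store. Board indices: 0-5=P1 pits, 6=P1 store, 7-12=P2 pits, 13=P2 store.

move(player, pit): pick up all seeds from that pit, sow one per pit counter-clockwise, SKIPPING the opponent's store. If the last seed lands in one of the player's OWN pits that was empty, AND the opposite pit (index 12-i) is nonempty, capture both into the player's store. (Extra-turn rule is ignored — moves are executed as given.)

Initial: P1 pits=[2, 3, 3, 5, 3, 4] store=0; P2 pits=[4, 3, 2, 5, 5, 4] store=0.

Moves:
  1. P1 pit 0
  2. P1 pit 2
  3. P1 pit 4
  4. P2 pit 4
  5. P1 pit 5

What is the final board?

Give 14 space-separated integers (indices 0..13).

Move 1: P1 pit0 -> P1=[0,4,4,5,3,4](0) P2=[4,3,2,5,5,4](0)
Move 2: P1 pit2 -> P1=[0,4,0,6,4,5](1) P2=[4,3,2,5,5,4](0)
Move 3: P1 pit4 -> P1=[0,4,0,6,0,6](2) P2=[5,4,2,5,5,4](0)
Move 4: P2 pit4 -> P1=[1,5,1,6,0,6](2) P2=[5,4,2,5,0,5](1)
Move 5: P1 pit5 -> P1=[1,5,1,6,0,0](3) P2=[6,5,3,6,1,5](1)

Answer: 1 5 1 6 0 0 3 6 5 3 6 1 5 1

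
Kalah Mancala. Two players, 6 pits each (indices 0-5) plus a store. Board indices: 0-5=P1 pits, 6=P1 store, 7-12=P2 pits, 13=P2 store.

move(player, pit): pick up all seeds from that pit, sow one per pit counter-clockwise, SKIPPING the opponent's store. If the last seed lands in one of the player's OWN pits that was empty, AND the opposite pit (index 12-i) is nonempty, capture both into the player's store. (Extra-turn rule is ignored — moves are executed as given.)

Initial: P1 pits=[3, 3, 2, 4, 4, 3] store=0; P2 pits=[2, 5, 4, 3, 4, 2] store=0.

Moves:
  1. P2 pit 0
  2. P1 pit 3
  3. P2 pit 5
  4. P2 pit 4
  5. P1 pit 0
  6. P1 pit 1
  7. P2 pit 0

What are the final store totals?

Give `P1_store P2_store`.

Move 1: P2 pit0 -> P1=[3,3,2,4,4,3](0) P2=[0,6,5,3,4,2](0)
Move 2: P1 pit3 -> P1=[3,3,2,0,5,4](1) P2=[1,6,5,3,4,2](0)
Move 3: P2 pit5 -> P1=[4,3,2,0,5,4](1) P2=[1,6,5,3,4,0](1)
Move 4: P2 pit4 -> P1=[5,4,2,0,5,4](1) P2=[1,6,5,3,0,1](2)
Move 5: P1 pit0 -> P1=[0,5,3,1,6,5](1) P2=[1,6,5,3,0,1](2)
Move 6: P1 pit1 -> P1=[0,0,4,2,7,6](2) P2=[1,6,5,3,0,1](2)
Move 7: P2 pit0 -> P1=[0,0,4,2,7,6](2) P2=[0,7,5,3,0,1](2)

Answer: 2 2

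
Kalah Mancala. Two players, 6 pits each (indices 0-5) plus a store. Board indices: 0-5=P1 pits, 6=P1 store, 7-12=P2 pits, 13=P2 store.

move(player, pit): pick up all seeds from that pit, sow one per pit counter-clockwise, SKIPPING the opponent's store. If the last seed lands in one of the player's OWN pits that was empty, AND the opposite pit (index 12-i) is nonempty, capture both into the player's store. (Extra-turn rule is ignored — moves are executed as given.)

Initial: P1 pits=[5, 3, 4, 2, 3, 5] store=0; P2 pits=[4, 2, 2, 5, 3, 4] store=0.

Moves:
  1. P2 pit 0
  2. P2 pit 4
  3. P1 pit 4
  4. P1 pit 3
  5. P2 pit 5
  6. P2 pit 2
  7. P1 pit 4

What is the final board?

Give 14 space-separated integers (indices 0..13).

Move 1: P2 pit0 -> P1=[5,3,4,2,3,5](0) P2=[0,3,3,6,4,4](0)
Move 2: P2 pit4 -> P1=[6,4,4,2,3,5](0) P2=[0,3,3,6,0,5](1)
Move 3: P1 pit4 -> P1=[6,4,4,2,0,6](1) P2=[1,3,3,6,0,5](1)
Move 4: P1 pit3 -> P1=[6,4,4,0,1,7](1) P2=[1,3,3,6,0,5](1)
Move 5: P2 pit5 -> P1=[7,5,5,1,1,7](1) P2=[1,3,3,6,0,0](2)
Move 6: P2 pit2 -> P1=[0,5,5,1,1,7](1) P2=[1,3,0,7,1,0](10)
Move 7: P1 pit4 -> P1=[0,5,5,1,0,8](1) P2=[1,3,0,7,1,0](10)

Answer: 0 5 5 1 0 8 1 1 3 0 7 1 0 10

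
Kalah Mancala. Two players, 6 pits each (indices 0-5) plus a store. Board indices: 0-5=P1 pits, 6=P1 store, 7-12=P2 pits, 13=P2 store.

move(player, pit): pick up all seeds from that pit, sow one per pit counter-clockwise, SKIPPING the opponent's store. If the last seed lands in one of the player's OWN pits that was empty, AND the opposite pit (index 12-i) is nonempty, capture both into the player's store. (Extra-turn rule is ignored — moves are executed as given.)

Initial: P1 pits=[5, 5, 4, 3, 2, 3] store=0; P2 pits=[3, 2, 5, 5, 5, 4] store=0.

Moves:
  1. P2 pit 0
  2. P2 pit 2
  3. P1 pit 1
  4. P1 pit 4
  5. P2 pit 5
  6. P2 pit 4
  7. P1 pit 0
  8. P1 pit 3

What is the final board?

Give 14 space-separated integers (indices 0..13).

Move 1: P2 pit0 -> P1=[5,5,4,3,2,3](0) P2=[0,3,6,6,5,4](0)
Move 2: P2 pit2 -> P1=[6,6,4,3,2,3](0) P2=[0,3,0,7,6,5](1)
Move 3: P1 pit1 -> P1=[6,0,5,4,3,4](1) P2=[1,3,0,7,6,5](1)
Move 4: P1 pit4 -> P1=[6,0,5,4,0,5](2) P2=[2,3,0,7,6,5](1)
Move 5: P2 pit5 -> P1=[7,1,6,5,0,5](2) P2=[2,3,0,7,6,0](2)
Move 6: P2 pit4 -> P1=[8,2,7,6,0,5](2) P2=[2,3,0,7,0,1](3)
Move 7: P1 pit0 -> P1=[0,3,8,7,1,6](3) P2=[3,4,0,7,0,1](3)
Move 8: P1 pit3 -> P1=[0,3,8,0,2,7](4) P2=[4,5,1,8,0,1](3)

Answer: 0 3 8 0 2 7 4 4 5 1 8 0 1 3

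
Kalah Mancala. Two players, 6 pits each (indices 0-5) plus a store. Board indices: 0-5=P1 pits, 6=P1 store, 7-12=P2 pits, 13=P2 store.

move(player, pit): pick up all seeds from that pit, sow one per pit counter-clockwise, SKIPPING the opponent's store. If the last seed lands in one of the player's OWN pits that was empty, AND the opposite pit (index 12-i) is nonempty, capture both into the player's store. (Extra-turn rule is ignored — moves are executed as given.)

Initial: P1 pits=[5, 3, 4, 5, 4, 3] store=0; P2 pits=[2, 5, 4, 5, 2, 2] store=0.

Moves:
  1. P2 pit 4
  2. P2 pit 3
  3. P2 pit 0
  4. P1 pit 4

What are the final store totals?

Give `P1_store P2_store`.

Answer: 1 2

Derivation:
Move 1: P2 pit4 -> P1=[5,3,4,5,4,3](0) P2=[2,5,4,5,0,3](1)
Move 2: P2 pit3 -> P1=[6,4,4,5,4,3](0) P2=[2,5,4,0,1,4](2)
Move 3: P2 pit0 -> P1=[6,4,4,5,4,3](0) P2=[0,6,5,0,1,4](2)
Move 4: P1 pit4 -> P1=[6,4,4,5,0,4](1) P2=[1,7,5,0,1,4](2)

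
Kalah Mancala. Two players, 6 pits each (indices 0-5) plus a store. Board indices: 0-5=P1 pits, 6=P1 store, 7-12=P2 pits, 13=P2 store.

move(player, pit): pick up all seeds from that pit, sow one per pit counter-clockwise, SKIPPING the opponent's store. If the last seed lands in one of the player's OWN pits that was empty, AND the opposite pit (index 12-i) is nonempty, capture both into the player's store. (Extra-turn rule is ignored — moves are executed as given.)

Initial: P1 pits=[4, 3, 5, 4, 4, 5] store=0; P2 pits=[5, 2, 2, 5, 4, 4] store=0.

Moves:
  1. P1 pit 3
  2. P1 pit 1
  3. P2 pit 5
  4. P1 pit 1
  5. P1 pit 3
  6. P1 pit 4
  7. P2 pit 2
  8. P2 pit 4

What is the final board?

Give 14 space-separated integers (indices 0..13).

Answer: 1 1 9 1 0 7 2 7 3 0 7 0 1 8

Derivation:
Move 1: P1 pit3 -> P1=[4,3,5,0,5,6](1) P2=[6,2,2,5,4,4](0)
Move 2: P1 pit1 -> P1=[4,0,6,1,6,6](1) P2=[6,2,2,5,4,4](0)
Move 3: P2 pit5 -> P1=[5,1,7,1,6,6](1) P2=[6,2,2,5,4,0](1)
Move 4: P1 pit1 -> P1=[5,0,8,1,6,6](1) P2=[6,2,2,5,4,0](1)
Move 5: P1 pit3 -> P1=[5,0,8,0,7,6](1) P2=[6,2,2,5,4,0](1)
Move 6: P1 pit4 -> P1=[5,0,8,0,0,7](2) P2=[7,3,3,6,5,0](1)
Move 7: P2 pit2 -> P1=[0,0,8,0,0,7](2) P2=[7,3,0,7,6,0](7)
Move 8: P2 pit4 -> P1=[1,1,9,1,0,7](2) P2=[7,3,0,7,0,1](8)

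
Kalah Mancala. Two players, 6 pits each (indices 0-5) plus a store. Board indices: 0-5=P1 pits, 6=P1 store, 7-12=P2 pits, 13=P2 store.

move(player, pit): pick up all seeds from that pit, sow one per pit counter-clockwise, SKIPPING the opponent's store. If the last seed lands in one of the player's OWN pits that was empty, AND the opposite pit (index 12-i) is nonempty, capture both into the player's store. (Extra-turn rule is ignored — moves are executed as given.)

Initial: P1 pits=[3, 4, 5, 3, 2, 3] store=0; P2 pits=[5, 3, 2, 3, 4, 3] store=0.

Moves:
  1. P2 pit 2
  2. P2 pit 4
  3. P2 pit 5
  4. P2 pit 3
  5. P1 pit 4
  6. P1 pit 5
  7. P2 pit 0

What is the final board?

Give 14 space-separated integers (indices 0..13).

Move 1: P2 pit2 -> P1=[3,4,5,3,2,3](0) P2=[5,3,0,4,5,3](0)
Move 2: P2 pit4 -> P1=[4,5,6,3,2,3](0) P2=[5,3,0,4,0,4](1)
Move 3: P2 pit5 -> P1=[5,6,7,3,2,3](0) P2=[5,3,0,4,0,0](2)
Move 4: P2 pit3 -> P1=[6,6,7,3,2,3](0) P2=[5,3,0,0,1,1](3)
Move 5: P1 pit4 -> P1=[6,6,7,3,0,4](1) P2=[5,3,0,0,1,1](3)
Move 6: P1 pit5 -> P1=[6,6,7,3,0,0](2) P2=[6,4,1,0,1,1](3)
Move 7: P2 pit0 -> P1=[6,6,7,3,0,0](2) P2=[0,5,2,1,2,2](4)

Answer: 6 6 7 3 0 0 2 0 5 2 1 2 2 4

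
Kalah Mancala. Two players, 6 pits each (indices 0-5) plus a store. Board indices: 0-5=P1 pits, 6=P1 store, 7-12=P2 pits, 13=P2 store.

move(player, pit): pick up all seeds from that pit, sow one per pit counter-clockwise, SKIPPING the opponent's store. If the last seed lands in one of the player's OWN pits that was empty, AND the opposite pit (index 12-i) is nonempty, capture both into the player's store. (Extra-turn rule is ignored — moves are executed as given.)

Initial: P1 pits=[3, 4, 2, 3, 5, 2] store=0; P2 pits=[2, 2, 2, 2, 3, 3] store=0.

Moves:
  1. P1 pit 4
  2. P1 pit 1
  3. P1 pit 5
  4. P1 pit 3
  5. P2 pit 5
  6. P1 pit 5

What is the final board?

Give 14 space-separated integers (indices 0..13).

Move 1: P1 pit4 -> P1=[3,4,2,3,0,3](1) P2=[3,3,3,2,3,3](0)
Move 2: P1 pit1 -> P1=[3,0,3,4,1,4](1) P2=[3,3,3,2,3,3](0)
Move 3: P1 pit5 -> P1=[3,0,3,4,1,0](2) P2=[4,4,4,2,3,3](0)
Move 4: P1 pit3 -> P1=[3,0,3,0,2,1](3) P2=[5,4,4,2,3,3](0)
Move 5: P2 pit5 -> P1=[4,1,3,0,2,1](3) P2=[5,4,4,2,3,0](1)
Move 6: P1 pit5 -> P1=[4,1,3,0,2,0](4) P2=[5,4,4,2,3,0](1)

Answer: 4 1 3 0 2 0 4 5 4 4 2 3 0 1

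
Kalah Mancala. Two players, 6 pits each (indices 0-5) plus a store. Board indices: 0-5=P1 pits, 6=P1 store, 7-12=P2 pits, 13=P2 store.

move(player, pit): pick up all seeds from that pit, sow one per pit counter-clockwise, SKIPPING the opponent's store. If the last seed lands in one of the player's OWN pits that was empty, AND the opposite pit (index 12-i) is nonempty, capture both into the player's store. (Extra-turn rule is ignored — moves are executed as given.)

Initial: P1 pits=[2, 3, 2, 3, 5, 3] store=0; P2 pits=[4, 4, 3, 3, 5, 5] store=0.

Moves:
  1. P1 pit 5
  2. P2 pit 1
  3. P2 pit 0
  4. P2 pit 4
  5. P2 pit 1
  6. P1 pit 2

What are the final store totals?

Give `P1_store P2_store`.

Move 1: P1 pit5 -> P1=[2,3,2,3,5,0](1) P2=[5,5,3,3,5,5](0)
Move 2: P2 pit1 -> P1=[2,3,2,3,5,0](1) P2=[5,0,4,4,6,6](1)
Move 3: P2 pit0 -> P1=[2,3,2,3,5,0](1) P2=[0,1,5,5,7,7](1)
Move 4: P2 pit4 -> P1=[3,4,3,4,6,0](1) P2=[0,1,5,5,0,8](2)
Move 5: P2 pit1 -> P1=[3,4,3,4,6,0](1) P2=[0,0,6,5,0,8](2)
Move 6: P1 pit2 -> P1=[3,4,0,5,7,1](1) P2=[0,0,6,5,0,8](2)

Answer: 1 2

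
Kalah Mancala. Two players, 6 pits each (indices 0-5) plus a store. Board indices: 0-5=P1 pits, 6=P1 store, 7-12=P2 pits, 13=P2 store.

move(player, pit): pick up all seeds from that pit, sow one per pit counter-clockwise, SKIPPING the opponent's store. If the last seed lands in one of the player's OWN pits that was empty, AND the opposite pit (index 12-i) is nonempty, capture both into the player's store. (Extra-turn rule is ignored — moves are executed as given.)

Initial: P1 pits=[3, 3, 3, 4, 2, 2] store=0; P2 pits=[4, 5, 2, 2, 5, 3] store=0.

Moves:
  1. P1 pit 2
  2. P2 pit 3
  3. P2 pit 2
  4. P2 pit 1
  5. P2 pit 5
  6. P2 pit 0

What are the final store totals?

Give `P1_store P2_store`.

Answer: 0 2

Derivation:
Move 1: P1 pit2 -> P1=[3,3,0,5,3,3](0) P2=[4,5,2,2,5,3](0)
Move 2: P2 pit3 -> P1=[3,3,0,5,3,3](0) P2=[4,5,2,0,6,4](0)
Move 3: P2 pit2 -> P1=[3,3,0,5,3,3](0) P2=[4,5,0,1,7,4](0)
Move 4: P2 pit1 -> P1=[3,3,0,5,3,3](0) P2=[4,0,1,2,8,5](1)
Move 5: P2 pit5 -> P1=[4,4,1,6,3,3](0) P2=[4,0,1,2,8,0](2)
Move 6: P2 pit0 -> P1=[4,4,1,6,3,3](0) P2=[0,1,2,3,9,0](2)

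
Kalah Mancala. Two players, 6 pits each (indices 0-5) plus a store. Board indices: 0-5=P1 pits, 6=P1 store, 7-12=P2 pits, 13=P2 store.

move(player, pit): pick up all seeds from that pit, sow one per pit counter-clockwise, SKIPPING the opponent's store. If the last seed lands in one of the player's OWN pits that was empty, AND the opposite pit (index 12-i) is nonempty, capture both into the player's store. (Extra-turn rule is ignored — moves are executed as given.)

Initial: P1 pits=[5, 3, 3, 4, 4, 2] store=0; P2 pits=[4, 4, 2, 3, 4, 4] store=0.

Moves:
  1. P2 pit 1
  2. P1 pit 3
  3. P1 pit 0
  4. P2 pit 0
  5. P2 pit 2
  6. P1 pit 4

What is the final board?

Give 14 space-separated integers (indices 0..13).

Answer: 0 4 4 1 0 5 2 1 2 1 7 7 7 1

Derivation:
Move 1: P2 pit1 -> P1=[5,3,3,4,4,2](0) P2=[4,0,3,4,5,5](0)
Move 2: P1 pit3 -> P1=[5,3,3,0,5,3](1) P2=[5,0,3,4,5,5](0)
Move 3: P1 pit0 -> P1=[0,4,4,1,6,4](1) P2=[5,0,3,4,5,5](0)
Move 4: P2 pit0 -> P1=[0,4,4,1,6,4](1) P2=[0,1,4,5,6,6](0)
Move 5: P2 pit2 -> P1=[0,4,4,1,6,4](1) P2=[0,1,0,6,7,7](1)
Move 6: P1 pit4 -> P1=[0,4,4,1,0,5](2) P2=[1,2,1,7,7,7](1)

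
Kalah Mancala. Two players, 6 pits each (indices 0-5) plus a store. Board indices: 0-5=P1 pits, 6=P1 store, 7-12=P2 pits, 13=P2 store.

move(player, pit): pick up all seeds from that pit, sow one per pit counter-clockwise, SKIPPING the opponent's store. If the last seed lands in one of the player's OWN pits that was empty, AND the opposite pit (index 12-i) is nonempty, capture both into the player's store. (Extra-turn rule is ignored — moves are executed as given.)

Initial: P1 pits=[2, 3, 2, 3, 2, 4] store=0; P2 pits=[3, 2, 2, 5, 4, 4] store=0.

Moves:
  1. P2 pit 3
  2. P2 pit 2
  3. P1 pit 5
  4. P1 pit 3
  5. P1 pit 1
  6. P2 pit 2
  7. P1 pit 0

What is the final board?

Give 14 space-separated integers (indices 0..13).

Answer: 0 1 4 2 4 2 2 4 3 0 2 6 5 1

Derivation:
Move 1: P2 pit3 -> P1=[3,4,2,3,2,4](0) P2=[3,2,2,0,5,5](1)
Move 2: P2 pit2 -> P1=[3,4,2,3,2,4](0) P2=[3,2,0,1,6,5](1)
Move 3: P1 pit5 -> P1=[3,4,2,3,2,0](1) P2=[4,3,1,1,6,5](1)
Move 4: P1 pit3 -> P1=[3,4,2,0,3,1](2) P2=[4,3,1,1,6,5](1)
Move 5: P1 pit1 -> P1=[3,0,3,1,4,2](2) P2=[4,3,1,1,6,5](1)
Move 6: P2 pit2 -> P1=[3,0,3,1,4,2](2) P2=[4,3,0,2,6,5](1)
Move 7: P1 pit0 -> P1=[0,1,4,2,4,2](2) P2=[4,3,0,2,6,5](1)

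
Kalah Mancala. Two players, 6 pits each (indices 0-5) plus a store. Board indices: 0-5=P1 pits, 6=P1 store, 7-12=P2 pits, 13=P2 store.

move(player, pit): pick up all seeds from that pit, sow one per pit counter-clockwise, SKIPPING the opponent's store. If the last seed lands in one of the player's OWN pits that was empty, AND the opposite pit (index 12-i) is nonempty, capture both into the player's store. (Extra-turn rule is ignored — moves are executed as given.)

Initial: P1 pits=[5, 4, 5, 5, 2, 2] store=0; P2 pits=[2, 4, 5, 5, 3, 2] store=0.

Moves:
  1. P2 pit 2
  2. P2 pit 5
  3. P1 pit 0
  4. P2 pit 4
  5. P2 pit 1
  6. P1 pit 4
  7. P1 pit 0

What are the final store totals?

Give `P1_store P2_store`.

Move 1: P2 pit2 -> P1=[6,4,5,5,2,2](0) P2=[2,4,0,6,4,3](1)
Move 2: P2 pit5 -> P1=[7,5,5,5,2,2](0) P2=[2,4,0,6,4,0](2)
Move 3: P1 pit0 -> P1=[0,6,6,6,3,3](1) P2=[3,4,0,6,4,0](2)
Move 4: P2 pit4 -> P1=[1,7,6,6,3,3](1) P2=[3,4,0,6,0,1](3)
Move 5: P2 pit1 -> P1=[1,7,6,6,3,3](1) P2=[3,0,1,7,1,2](3)
Move 6: P1 pit4 -> P1=[1,7,6,6,0,4](2) P2=[4,0,1,7,1,2](3)
Move 7: P1 pit0 -> P1=[0,8,6,6,0,4](2) P2=[4,0,1,7,1,2](3)

Answer: 2 3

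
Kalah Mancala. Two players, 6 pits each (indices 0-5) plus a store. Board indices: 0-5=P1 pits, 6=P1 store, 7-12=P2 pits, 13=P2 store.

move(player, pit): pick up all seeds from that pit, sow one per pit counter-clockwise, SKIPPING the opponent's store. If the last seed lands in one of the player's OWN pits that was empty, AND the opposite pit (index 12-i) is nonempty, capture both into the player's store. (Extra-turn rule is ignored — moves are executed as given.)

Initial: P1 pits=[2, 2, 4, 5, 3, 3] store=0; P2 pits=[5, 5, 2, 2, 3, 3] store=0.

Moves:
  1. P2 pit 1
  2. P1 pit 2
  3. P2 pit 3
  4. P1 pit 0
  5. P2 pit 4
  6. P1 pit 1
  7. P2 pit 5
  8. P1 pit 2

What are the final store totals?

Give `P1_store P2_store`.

Answer: 2 4

Derivation:
Move 1: P2 pit1 -> P1=[2,2,4,5,3,3](0) P2=[5,0,3,3,4,4](1)
Move 2: P1 pit2 -> P1=[2,2,0,6,4,4](1) P2=[5,0,3,3,4,4](1)
Move 3: P2 pit3 -> P1=[2,2,0,6,4,4](1) P2=[5,0,3,0,5,5](2)
Move 4: P1 pit0 -> P1=[0,3,1,6,4,4](1) P2=[5,0,3,0,5,5](2)
Move 5: P2 pit4 -> P1=[1,4,2,6,4,4](1) P2=[5,0,3,0,0,6](3)
Move 6: P1 pit1 -> P1=[1,0,3,7,5,5](1) P2=[5,0,3,0,0,6](3)
Move 7: P2 pit5 -> P1=[2,1,4,8,6,5](1) P2=[5,0,3,0,0,0](4)
Move 8: P1 pit2 -> P1=[2,1,0,9,7,6](2) P2=[5,0,3,0,0,0](4)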